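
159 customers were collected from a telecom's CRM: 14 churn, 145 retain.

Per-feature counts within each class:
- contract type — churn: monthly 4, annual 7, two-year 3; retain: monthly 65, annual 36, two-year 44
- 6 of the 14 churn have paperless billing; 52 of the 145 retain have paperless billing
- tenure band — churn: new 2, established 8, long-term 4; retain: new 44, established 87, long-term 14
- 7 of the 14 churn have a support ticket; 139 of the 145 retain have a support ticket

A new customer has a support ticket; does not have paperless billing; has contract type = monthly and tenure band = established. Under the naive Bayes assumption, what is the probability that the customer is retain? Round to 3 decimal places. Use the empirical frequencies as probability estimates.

0.973

churn: (14/159) × (4/14) × (8/14) × (8/14) × (7/14) ≈ 0.0041073
retain: (145/159) × (65/145) × (93/145) × (87/145) × (139/145) ≈ 0.15081
P(retain | x) = 0.15081 / 0.1549173 ≈ 0.973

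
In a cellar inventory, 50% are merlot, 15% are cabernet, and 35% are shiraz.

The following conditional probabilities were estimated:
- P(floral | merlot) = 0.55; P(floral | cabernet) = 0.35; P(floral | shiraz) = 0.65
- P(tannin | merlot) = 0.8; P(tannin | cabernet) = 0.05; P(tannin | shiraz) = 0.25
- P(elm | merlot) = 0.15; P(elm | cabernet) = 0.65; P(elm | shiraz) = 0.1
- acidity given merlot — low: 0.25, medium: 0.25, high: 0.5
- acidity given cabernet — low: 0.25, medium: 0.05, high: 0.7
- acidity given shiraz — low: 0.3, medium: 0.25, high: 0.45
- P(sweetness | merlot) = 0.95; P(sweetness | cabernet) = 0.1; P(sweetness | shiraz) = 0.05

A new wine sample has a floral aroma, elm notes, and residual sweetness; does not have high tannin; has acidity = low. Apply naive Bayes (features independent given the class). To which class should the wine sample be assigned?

merlot

merlot: 0.5 × 0.55 × (1−0.8) × 0.15 × 0.25 × 0.95 = 0.001959375
cabernet: 0.15 × 0.35 × (1−0.05) × 0.65 × 0.25 × 0.1 = 0.00081046875
shiraz: 0.35 × 0.65 × (1−0.25) × 0.1 × 0.3 × 0.05 = 0.0002559375
Highest score → merlot.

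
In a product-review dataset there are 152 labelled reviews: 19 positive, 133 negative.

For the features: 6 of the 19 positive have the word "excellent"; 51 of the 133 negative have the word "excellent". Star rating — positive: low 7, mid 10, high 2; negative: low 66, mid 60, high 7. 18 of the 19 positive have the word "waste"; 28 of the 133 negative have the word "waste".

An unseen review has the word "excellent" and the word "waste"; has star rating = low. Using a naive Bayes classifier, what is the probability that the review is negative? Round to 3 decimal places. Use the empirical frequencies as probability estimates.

positive: (19/152) × (6/19) × (7/19) × (18/19) ≈ 0.0137775
negative: (133/152) × (51/133) × (66/133) × (28/133) ≈ 0.035053
P(negative | x) = 0.035053 / 0.0488305 ≈ 0.718

0.718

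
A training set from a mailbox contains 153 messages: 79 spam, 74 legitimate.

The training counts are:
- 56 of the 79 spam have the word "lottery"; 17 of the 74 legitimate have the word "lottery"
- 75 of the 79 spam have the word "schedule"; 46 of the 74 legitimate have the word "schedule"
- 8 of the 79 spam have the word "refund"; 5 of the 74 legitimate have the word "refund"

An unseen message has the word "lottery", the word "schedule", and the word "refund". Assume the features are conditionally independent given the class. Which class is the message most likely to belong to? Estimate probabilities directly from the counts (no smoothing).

spam

spam: (79/153) × (56/79) × (75/79) × (8/79) ≈ 0.0351879
legitimate: (74/153) × (17/74) × (46/74) × (5/74) ≈ 0.00466683
Highest score → spam.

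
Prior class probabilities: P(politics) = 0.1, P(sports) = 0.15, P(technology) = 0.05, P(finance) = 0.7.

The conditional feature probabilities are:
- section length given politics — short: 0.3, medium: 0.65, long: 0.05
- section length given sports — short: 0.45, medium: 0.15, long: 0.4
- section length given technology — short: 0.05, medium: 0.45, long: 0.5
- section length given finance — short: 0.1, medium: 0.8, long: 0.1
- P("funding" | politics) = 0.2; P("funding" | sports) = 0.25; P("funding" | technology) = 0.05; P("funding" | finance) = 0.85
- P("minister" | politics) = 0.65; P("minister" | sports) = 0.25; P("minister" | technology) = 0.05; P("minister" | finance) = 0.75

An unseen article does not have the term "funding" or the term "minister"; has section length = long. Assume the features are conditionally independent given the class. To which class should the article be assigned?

sports

politics: 0.1 × 0.05 × (1−0.2) × (1−0.65) = 0.0014
sports: 0.15 × 0.4 × (1−0.25) × (1−0.25) = 0.03375
technology: 0.05 × 0.5 × (1−0.05) × (1−0.05) = 0.0225625
finance: 0.7 × 0.1 × (1−0.85) × (1−0.75) = 0.002625
Highest score → sports.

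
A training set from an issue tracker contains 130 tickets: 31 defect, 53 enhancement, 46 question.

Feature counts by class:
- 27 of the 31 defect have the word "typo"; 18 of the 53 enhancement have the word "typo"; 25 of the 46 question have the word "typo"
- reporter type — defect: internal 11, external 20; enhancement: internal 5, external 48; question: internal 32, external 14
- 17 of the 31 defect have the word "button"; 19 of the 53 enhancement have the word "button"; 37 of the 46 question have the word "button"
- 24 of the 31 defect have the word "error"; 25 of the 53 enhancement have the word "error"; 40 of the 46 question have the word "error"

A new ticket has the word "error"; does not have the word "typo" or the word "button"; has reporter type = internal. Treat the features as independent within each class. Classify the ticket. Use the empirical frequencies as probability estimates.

question

defect: (31/130) × (4/31) × (11/31) × (14/31) × (24/31) ≈ 0.00381736
enhancement: (53/130) × (35/53) × (5/53) × (34/53) × (25/53) ≈ 0.00768575
question: (46/130) × (21/46) × (32/46) × (9/46) × (40/46) ≈ 0.0191185
Highest score → question.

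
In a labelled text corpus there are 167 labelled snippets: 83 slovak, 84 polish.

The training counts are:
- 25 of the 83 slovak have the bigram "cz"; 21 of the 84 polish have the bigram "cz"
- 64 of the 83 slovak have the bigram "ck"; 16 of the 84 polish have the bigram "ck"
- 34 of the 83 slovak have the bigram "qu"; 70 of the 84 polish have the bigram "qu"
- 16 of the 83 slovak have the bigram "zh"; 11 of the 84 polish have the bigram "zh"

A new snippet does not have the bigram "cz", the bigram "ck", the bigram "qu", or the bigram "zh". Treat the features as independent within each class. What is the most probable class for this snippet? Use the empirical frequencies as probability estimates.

slovak: (83/167) × (58/83) × (19/83) × (49/83) × (67/83) ≈ 0.037888
polish: (84/167) × (63/84) × (68/84) × (14/84) × (73/84) ≈ 0.044233
Highest score → polish.

polish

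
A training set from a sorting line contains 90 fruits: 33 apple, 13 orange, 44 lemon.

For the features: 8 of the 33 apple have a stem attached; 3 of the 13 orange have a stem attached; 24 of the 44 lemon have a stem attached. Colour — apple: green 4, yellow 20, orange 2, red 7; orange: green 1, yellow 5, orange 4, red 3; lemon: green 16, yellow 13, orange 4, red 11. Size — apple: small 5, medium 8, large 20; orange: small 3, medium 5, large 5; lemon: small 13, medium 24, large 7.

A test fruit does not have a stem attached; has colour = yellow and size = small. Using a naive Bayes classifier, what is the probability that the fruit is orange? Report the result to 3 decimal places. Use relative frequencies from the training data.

0.180

apple: (33/90) × (25/33) × (20/33) × (5/33) ≈ 0.0255076
orange: (13/90) × (10/13) × (5/13) × (3/13) ≈ 0.00986193
lemon: (44/90) × (20/44) × (13/44) × (13/44) ≈ 0.0193985
P(orange | x) = 0.00986193 / 0.05476803 ≈ 0.180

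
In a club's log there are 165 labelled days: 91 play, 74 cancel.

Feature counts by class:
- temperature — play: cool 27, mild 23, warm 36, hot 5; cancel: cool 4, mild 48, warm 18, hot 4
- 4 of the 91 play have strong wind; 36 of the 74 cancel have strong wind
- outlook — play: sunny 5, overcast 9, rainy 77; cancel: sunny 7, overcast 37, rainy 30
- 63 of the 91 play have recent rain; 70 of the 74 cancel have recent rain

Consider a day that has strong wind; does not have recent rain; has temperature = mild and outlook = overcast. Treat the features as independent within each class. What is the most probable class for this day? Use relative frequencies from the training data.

play: (91/165) × (23/91) × (4/91) × (9/91) × (28/91) ≈ 0.000186458
cancel: (74/165) × (48/74) × (36/74) × (37/74) × (4/74) ≈ 0.00382496
Highest score → cancel.

cancel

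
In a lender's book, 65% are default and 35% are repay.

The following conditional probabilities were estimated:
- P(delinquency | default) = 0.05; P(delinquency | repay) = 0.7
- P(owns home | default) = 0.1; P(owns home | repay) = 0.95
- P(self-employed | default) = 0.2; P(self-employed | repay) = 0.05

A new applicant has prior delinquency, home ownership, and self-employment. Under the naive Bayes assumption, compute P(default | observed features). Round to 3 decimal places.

0.053

default: 0.65 × 0.05 × 0.1 × 0.2 = 0.00065
repay: 0.35 × 0.7 × 0.95 × 0.05 = 0.0116375
P(default | x) = 0.00065 / 0.0122875 ≈ 0.053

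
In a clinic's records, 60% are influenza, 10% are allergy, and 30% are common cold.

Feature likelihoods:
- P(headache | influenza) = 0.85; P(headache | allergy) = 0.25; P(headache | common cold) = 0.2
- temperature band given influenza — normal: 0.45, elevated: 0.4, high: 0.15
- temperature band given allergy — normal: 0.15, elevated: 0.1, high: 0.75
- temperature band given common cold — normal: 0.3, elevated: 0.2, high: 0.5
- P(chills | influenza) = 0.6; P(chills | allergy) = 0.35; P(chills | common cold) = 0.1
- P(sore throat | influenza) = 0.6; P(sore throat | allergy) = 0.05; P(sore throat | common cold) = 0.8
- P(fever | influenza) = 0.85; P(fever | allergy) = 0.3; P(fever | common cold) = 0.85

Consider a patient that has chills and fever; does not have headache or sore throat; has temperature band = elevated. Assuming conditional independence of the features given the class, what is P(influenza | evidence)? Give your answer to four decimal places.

influenza: 0.6 × (1−0.85) × 0.4 × 0.6 × (1−0.6) × 0.85 = 0.007344
allergy: 0.1 × (1−0.25) × 0.1 × 0.35 × (1−0.05) × 0.3 = 0.000748125
common cold: 0.3 × (1−0.2) × 0.2 × 0.1 × (1−0.8) × 0.85 = 0.000816
P(influenza | x) = 0.007344 / 0.008908125 ≈ 0.8244

0.8244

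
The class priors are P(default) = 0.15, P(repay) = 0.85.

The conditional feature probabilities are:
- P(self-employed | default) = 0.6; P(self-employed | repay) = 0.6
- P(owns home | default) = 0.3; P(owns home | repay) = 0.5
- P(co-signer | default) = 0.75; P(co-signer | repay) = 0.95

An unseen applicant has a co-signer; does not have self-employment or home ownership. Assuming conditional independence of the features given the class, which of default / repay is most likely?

repay

default: 0.15 × (1−0.6) × (1−0.3) × 0.75 = 0.0315
repay: 0.85 × (1−0.6) × (1−0.5) × 0.95 = 0.1615
Highest score → repay.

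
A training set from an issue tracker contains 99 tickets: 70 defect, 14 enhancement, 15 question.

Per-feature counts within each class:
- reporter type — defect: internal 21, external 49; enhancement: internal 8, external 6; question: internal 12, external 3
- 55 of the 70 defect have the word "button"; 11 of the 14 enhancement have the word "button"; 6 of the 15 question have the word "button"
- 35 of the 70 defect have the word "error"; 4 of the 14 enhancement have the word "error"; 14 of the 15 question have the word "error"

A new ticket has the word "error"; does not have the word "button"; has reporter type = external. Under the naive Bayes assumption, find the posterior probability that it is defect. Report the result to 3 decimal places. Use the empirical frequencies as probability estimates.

0.719

defect: (70/99) × (49/70) × (15/70) × (35/70) ≈ 0.0530303
enhancement: (14/99) × (6/14) × (3/14) × (4/14) ≈ 0.00371058
question: (15/99) × (3/15) × (9/15) × (14/15) ≈ 0.0169697
P(defect | x) = 0.0530303 / 0.07371058 ≈ 0.719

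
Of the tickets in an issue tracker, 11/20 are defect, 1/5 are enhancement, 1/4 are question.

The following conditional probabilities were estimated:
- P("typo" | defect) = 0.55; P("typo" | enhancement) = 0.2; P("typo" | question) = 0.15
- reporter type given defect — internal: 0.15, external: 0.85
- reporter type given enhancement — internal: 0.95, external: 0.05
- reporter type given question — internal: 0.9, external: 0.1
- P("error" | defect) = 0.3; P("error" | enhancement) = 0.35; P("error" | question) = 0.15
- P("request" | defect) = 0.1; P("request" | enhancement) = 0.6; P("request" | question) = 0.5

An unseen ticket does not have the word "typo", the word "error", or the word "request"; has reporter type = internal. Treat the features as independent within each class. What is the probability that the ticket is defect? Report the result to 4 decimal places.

defect: 0.55 × (1−0.55) × 0.15 × (1−0.3) × (1−0.1) = 0.02338875
enhancement: 0.2 × (1−0.2) × 0.95 × (1−0.35) × (1−0.6) = 0.03952
question: 0.25 × (1−0.15) × 0.9 × (1−0.15) × (1−0.5) = 0.08128125
P(defect | x) = 0.02338875 / 0.14419 ≈ 0.1622

0.1622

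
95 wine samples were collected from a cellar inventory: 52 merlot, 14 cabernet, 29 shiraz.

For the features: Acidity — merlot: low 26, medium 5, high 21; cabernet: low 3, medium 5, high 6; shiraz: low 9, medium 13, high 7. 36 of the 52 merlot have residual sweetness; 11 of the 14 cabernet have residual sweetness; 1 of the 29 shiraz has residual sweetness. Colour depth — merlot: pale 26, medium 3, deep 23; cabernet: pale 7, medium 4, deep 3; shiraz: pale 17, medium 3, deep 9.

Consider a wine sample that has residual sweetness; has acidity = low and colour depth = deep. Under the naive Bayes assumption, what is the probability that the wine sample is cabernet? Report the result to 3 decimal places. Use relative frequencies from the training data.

0.059

merlot: (52/95) × (26/52) × (36/52) × (23/52) ≈ 0.0838057
cabernet: (14/95) × (3/14) × (11/14) × (3/14) ≈ 0.00531686
shiraz: (29/95) × (9/29) × (1/29) × (9/29) ≈ 0.00101383
P(cabernet | x) = 0.00531686 / 0.09013639 ≈ 0.059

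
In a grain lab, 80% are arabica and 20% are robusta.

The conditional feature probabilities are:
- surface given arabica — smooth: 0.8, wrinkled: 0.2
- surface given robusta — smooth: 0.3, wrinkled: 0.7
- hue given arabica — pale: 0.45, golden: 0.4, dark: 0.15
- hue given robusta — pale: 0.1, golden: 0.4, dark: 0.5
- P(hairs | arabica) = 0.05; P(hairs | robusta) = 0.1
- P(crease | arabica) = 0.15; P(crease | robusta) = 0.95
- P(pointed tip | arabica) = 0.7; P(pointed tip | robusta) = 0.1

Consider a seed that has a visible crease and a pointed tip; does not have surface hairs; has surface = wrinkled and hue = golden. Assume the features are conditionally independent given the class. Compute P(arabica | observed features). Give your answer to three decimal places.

arabica: 0.8 × 0.2 × 0.4 × (1−0.05) × 0.15 × 0.7 = 0.006384
robusta: 0.2 × 0.7 × 0.4 × (1−0.1) × 0.95 × 0.1 = 0.004788
P(arabica | x) = 0.006384 / 0.011172 ≈ 0.571

0.571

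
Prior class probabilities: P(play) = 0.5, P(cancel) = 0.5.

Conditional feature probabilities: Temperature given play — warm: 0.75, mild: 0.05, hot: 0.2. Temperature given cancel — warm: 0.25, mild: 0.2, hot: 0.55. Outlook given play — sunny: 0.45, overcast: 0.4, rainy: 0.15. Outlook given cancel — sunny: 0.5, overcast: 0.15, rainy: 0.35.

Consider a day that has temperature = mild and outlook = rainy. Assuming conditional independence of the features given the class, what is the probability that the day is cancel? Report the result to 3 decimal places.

0.903

play: 0.5 × 0.05 × 0.15 = 0.00375
cancel: 0.5 × 0.2 × 0.35 = 0.035
P(cancel | x) = 0.035 / 0.03875 ≈ 0.903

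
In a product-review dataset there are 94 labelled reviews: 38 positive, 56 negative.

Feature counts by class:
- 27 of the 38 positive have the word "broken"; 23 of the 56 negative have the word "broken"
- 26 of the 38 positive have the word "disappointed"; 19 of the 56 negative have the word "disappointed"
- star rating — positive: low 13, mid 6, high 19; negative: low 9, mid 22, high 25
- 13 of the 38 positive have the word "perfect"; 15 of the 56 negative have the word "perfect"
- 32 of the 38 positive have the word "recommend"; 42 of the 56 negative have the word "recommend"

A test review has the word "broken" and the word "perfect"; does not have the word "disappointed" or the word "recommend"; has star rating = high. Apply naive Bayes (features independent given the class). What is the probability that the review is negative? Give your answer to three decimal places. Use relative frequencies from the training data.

positive: (38/94) × (27/38) × (12/38) × (19/38) × (13/38) × (6/38) ≈ 0.0024498
negative: (56/94) × (23/56) × (37/56) × (25/56) × (15/56) × (14/56) ≈ 0.00483291
P(negative | x) = 0.00483291 / 0.00728271 ≈ 0.664

0.664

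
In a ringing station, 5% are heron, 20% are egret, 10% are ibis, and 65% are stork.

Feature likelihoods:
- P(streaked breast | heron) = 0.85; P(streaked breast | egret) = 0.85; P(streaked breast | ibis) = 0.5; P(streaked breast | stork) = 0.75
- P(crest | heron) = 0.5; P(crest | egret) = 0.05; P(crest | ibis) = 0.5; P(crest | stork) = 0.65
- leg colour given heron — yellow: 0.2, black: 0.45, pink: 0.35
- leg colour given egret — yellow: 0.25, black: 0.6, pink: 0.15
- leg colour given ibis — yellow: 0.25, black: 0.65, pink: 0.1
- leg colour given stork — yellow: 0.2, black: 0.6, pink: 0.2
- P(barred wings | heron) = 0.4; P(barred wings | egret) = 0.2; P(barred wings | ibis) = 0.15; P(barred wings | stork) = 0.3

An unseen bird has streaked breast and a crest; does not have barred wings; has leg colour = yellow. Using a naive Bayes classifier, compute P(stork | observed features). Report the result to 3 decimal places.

heron: 0.05 × 0.85 × 0.5 × 0.2 × (1−0.4) = 0.00255
egret: 0.2 × 0.85 × 0.05 × 0.25 × (1−0.2) = 0.0017
ibis: 0.1 × 0.5 × 0.5 × 0.25 × (1−0.15) = 0.0053125
stork: 0.65 × 0.75 × 0.65 × 0.2 × (1−0.3) = 0.0443625
P(stork | x) = 0.0443625 / 0.053925 ≈ 0.823

0.823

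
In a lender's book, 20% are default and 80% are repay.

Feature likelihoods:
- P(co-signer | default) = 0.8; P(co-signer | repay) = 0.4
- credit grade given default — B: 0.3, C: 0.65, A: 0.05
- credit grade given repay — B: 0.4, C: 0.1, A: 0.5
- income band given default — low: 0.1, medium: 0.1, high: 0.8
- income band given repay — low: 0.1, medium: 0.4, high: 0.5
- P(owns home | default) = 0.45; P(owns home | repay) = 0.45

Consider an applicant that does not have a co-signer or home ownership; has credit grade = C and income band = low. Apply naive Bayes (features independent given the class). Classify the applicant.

repay

default: 0.2 × (1−0.8) × 0.65 × 0.1 × (1−0.45) = 0.00143
repay: 0.8 × (1−0.4) × 0.1 × 0.1 × (1−0.45) = 0.00264
Highest score → repay.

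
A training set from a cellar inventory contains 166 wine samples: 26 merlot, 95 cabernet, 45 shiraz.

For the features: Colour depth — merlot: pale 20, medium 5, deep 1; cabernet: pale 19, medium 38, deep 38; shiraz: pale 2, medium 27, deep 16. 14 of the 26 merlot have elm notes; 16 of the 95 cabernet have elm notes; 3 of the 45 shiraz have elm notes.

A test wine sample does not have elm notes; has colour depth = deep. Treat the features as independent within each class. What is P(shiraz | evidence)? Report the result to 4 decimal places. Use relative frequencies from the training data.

0.3178

merlot: (26/166) × (1/26) × (12/26) ≈ 0.00278035
cabernet: (95/166) × (38/95) × (79/95) ≈ 0.190361
shiraz: (45/166) × (16/45) × (42/45) ≈ 0.0899598
P(shiraz | x) = 0.0899598 / 0.28310115 ≈ 0.3178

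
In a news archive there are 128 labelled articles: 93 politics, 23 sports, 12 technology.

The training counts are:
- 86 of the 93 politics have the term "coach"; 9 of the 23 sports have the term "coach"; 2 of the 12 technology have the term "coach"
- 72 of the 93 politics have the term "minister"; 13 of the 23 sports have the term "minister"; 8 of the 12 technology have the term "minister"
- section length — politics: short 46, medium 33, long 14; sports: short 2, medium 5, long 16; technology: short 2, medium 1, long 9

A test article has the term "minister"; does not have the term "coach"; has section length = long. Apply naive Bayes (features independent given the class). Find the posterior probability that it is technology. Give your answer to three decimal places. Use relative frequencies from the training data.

politics: (93/128) × (7/93) × (72/93) × (14/93) ≈ 0.00637357
sports: (23/128) × (14/23) × (13/23) × (16/23) ≈ 0.0430057
technology: (12/128) × (10/12) × (8/12) × (9/12) = 0.0390625
P(technology | x) = 0.0390625 / 0.08844177 ≈ 0.442

0.442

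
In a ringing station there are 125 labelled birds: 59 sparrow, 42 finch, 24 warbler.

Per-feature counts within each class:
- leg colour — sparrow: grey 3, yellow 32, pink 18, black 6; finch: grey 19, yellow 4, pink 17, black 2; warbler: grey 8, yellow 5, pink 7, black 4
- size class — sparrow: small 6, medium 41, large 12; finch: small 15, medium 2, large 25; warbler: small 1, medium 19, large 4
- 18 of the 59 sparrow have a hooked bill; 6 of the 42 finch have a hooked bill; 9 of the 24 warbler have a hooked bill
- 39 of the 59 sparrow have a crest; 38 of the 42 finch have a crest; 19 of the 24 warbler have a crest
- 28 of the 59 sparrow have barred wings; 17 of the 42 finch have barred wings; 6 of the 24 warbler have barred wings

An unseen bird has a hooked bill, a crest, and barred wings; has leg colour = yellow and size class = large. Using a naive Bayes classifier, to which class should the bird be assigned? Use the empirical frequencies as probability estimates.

sparrow: (59/125) × (32/59) × (12/59) × (18/59) × (39/59) × (28/59) ≈ 0.0049832
finch: (42/125) × (4/42) × (25/42) × (6/42) × (38/42) × (17/42) ≈ 0.000996498
warbler: (24/125) × (5/24) × (4/24) × (9/24) × (19/24) × (6/24) ≈ 0.000494792
Highest score → sparrow.

sparrow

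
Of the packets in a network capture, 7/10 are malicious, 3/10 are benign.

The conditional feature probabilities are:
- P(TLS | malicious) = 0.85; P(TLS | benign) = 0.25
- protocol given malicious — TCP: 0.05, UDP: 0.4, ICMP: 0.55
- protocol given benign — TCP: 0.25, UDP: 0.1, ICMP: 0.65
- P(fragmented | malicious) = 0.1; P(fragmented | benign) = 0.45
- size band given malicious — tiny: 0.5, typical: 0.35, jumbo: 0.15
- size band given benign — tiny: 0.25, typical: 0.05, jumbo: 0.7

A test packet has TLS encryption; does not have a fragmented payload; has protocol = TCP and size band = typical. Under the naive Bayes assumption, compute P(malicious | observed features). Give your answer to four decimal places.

0.9478

malicious: 0.7 × 0.85 × 0.05 × (1−0.1) × 0.35 = 0.00937125
benign: 0.3 × 0.25 × 0.25 × (1−0.45) × 0.05 = 0.000515625
P(malicious | x) = 0.00937125 / 0.009886875 ≈ 0.9478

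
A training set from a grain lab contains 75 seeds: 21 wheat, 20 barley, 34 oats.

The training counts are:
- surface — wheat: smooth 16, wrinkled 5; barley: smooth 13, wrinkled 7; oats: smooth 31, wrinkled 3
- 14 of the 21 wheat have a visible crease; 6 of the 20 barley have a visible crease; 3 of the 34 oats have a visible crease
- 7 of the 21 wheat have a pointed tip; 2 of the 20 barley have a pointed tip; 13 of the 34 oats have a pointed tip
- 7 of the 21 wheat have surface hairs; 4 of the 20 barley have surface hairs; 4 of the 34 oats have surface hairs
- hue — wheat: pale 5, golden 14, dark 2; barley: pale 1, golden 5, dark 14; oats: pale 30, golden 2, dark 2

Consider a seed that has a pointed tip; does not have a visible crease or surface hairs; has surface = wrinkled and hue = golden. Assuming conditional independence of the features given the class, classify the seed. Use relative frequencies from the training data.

wheat: (21/75) × (5/21) × (7/21) × (7/21) × (14/21) × (14/21) ≈ 0.00329218
barley: (20/75) × (7/20) × (14/20) × (2/20) × (16/20) × (5/20) ≈ 0.00130667
oats: (34/75) × (3/34) × (31/34) × (13/34) × (30/34) × (2/34) ≈ 0.00072377
Highest score → wheat.

wheat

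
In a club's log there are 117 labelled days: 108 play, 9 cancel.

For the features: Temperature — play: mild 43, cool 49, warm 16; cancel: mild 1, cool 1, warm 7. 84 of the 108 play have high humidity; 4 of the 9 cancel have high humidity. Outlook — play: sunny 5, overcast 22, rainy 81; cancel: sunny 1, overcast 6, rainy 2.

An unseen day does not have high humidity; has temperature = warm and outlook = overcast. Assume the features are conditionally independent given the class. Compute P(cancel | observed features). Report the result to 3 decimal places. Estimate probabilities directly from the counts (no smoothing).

0.782

play: (108/117) × (16/108) × (24/108) × (22/108) ≈ 0.00619043
cancel: (9/117) × (7/9) × (5/9) × (6/9) ≈ 0.0221589
P(cancel | x) = 0.0221589 / 0.02834933 ≈ 0.782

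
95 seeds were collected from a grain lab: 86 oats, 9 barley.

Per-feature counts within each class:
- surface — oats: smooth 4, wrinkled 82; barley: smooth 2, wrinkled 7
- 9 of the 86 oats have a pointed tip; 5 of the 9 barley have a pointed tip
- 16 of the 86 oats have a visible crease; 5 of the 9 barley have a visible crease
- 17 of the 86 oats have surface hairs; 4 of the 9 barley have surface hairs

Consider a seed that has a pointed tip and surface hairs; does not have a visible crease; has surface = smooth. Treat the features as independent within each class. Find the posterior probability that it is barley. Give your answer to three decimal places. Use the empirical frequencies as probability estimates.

0.765

oats: (86/95) × (4/86) × (9/86) × (70/86) × (17/86) ≈ 0.000708974
barley: (9/95) × (2/9) × (5/9) × (4/9) × (4/9) ≈ 0.0023103
P(barley | x) = 0.0023103 / 0.003019274 ≈ 0.765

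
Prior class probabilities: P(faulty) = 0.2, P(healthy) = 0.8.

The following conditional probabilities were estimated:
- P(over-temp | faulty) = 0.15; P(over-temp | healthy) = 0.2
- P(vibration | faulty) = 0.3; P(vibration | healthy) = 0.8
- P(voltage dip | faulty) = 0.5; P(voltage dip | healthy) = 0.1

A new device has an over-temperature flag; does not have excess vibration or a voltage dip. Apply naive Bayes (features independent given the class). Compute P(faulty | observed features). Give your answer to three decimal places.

faulty: 0.2 × 0.15 × (1−0.3) × (1−0.5) = 0.0105
healthy: 0.8 × 0.2 × (1−0.8) × (1−0.1) = 0.0288
P(faulty | x) = 0.0105 / 0.0393 ≈ 0.267

0.267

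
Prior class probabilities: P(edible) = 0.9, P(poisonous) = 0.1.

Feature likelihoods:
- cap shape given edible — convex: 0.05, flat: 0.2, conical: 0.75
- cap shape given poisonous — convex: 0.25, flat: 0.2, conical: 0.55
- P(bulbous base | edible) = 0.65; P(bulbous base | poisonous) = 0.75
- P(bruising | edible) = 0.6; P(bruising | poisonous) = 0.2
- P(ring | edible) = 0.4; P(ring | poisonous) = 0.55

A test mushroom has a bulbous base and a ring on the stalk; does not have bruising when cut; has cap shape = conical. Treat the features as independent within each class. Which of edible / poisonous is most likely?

edible: 0.9 × 0.75 × 0.65 × (1−0.6) × 0.4 = 0.0702
poisonous: 0.1 × 0.55 × 0.75 × (1−0.2) × 0.55 = 0.01815
Highest score → edible.

edible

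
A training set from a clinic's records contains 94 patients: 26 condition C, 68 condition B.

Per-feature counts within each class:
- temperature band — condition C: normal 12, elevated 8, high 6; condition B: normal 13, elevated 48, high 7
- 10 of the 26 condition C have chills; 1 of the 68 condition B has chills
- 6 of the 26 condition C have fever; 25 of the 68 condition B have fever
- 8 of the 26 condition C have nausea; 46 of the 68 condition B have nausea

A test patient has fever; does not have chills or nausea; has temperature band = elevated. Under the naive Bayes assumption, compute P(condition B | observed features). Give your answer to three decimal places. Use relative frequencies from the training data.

condition C: (26/94) × (8/26) × (16/26) × (6/26) × (18/26) ≈ 0.00836731
condition B: (68/94) × (48/68) × (67/68) × (25/68) × (22/68) ≈ 0.0598445
P(condition B | x) = 0.0598445 / 0.06821181 ≈ 0.877

0.877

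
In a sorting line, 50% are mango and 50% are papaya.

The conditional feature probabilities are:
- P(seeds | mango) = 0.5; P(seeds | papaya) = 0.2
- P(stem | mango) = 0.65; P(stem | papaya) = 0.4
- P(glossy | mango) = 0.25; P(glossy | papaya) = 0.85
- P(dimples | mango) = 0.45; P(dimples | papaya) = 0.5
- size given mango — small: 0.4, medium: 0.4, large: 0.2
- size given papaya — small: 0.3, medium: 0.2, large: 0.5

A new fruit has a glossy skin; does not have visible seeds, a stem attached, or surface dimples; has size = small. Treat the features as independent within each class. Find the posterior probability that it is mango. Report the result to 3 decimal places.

mango: 0.5 × (1−0.5) × (1−0.65) × 0.25 × (1−0.45) × 0.4 = 0.0048125
papaya: 0.5 × (1−0.2) × (1−0.4) × 0.85 × (1−0.5) × 0.3 = 0.0306
P(mango | x) = 0.0048125 / 0.0354125 ≈ 0.136

0.136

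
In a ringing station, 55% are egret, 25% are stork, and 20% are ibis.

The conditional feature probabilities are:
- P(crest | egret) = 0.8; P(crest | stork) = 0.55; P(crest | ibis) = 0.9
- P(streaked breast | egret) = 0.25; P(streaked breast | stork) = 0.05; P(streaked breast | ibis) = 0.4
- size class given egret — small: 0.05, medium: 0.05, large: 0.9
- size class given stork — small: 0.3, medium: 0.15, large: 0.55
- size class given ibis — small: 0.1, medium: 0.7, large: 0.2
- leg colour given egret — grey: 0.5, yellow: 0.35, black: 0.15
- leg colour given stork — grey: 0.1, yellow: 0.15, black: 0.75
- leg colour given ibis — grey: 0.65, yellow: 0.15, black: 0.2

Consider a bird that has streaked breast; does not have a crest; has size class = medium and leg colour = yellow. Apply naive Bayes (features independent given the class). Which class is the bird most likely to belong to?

ibis

egret: 0.55 × (1−0.8) × 0.25 × 0.05 × 0.35 = 0.00048125
stork: 0.25 × (1−0.55) × 0.05 × 0.15 × 0.15 = 0.0001265625
ibis: 0.2 × (1−0.9) × 0.4 × 0.7 × 0.15 = 0.00084
Highest score → ibis.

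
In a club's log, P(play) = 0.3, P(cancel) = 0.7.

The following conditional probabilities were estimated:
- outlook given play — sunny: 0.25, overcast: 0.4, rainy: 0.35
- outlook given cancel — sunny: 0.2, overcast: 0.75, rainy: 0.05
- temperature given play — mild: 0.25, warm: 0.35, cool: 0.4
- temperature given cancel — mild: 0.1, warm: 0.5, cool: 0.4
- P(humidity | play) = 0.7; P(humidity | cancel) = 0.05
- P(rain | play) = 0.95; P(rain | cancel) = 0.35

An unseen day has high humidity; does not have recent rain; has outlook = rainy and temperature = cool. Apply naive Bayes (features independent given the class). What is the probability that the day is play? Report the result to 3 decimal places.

0.764

play: 0.3 × 0.35 × 0.4 × 0.7 × (1−0.95) = 0.00147
cancel: 0.7 × 0.05 × 0.4 × 0.05 × (1−0.35) = 0.000455
P(play | x) = 0.00147 / 0.001925 ≈ 0.764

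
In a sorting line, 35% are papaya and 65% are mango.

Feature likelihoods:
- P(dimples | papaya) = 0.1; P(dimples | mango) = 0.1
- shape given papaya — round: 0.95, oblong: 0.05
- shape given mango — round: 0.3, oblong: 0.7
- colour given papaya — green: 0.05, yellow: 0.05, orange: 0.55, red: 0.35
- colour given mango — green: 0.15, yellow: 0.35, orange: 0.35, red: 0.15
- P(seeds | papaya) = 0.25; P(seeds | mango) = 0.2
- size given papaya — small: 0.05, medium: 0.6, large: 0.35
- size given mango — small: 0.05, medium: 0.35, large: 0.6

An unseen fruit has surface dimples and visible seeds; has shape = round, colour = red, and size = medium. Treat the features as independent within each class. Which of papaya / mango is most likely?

papaya: 0.35 × 0.1 × 0.95 × 0.35 × 0.25 × 0.6 = 0.001745625
mango: 0.65 × 0.1 × 0.3 × 0.15 × 0.2 × 0.35 = 0.00020475
Highest score → papaya.

papaya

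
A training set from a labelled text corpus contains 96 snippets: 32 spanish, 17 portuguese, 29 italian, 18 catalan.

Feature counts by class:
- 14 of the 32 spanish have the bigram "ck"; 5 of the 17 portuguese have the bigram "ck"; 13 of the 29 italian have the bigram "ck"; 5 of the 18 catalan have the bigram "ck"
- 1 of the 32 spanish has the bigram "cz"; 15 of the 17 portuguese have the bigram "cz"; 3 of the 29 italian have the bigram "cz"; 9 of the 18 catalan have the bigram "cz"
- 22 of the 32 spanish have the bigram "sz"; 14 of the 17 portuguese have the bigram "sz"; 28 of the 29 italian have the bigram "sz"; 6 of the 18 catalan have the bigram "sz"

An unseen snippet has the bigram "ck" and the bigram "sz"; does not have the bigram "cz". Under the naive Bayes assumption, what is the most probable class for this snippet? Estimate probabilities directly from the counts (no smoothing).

italian

spanish: (32/96) × (14/32) × (31/32) × (22/32) ≈ 0.0971273
portuguese: (17/96) × (5/17) × (2/17) × (14/17) ≈ 0.00504614
italian: (29/96) × (13/29) × (26/29) × (28/29) ≈ 0.117222
catalan: (18/96) × (5/18) × (9/18) × (6/18) ≈ 0.00868056
Highest score → italian.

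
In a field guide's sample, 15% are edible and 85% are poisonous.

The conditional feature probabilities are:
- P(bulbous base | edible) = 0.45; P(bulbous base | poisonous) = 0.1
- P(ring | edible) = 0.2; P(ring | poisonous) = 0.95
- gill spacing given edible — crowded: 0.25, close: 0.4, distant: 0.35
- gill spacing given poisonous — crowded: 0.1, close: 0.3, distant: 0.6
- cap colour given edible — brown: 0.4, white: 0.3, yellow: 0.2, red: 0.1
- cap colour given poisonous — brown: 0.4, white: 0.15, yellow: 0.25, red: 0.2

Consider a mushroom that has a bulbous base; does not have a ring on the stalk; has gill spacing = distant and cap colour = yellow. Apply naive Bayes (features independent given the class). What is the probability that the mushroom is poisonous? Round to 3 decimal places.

edible: 0.15 × 0.45 × (1−0.2) × 0.35 × 0.2 = 0.00378
poisonous: 0.85 × 0.1 × (1−0.95) × 0.6 × 0.25 = 0.0006375
P(poisonous | x) = 0.0006375 / 0.0044175 ≈ 0.144

0.144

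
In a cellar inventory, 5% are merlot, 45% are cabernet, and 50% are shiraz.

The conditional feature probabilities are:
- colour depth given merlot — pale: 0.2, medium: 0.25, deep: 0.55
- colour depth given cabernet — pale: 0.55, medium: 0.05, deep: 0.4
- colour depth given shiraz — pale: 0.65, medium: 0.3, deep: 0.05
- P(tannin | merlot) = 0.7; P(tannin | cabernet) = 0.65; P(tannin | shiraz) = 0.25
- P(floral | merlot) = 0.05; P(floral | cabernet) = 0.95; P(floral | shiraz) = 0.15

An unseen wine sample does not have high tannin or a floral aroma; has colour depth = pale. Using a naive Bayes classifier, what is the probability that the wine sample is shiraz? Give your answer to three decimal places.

0.967

merlot: 0.05 × 0.2 × (1−0.7) × (1−0.05) = 0.00285
cabernet: 0.45 × 0.55 × (1−0.65) × (1−0.95) = 0.00433125
shiraz: 0.5 × 0.65 × (1−0.25) × (1−0.15) = 0.2071875
P(shiraz | x) = 0.2071875 / 0.21436875 ≈ 0.967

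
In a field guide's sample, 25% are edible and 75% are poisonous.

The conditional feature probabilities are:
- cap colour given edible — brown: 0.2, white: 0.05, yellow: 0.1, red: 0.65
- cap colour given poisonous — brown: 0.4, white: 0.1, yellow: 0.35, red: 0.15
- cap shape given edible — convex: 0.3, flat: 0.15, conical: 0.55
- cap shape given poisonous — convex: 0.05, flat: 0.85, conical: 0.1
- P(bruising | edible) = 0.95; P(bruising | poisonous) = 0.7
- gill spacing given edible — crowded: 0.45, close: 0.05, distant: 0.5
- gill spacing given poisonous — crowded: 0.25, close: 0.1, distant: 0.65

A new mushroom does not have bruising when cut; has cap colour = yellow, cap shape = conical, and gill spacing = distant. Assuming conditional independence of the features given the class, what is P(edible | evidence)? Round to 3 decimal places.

0.063

edible: 0.25 × 0.1 × 0.55 × (1−0.95) × 0.5 = 0.00034375
poisonous: 0.75 × 0.35 × 0.1 × (1−0.7) × 0.65 = 0.00511875
P(edible | x) = 0.00034375 / 0.0054625 ≈ 0.063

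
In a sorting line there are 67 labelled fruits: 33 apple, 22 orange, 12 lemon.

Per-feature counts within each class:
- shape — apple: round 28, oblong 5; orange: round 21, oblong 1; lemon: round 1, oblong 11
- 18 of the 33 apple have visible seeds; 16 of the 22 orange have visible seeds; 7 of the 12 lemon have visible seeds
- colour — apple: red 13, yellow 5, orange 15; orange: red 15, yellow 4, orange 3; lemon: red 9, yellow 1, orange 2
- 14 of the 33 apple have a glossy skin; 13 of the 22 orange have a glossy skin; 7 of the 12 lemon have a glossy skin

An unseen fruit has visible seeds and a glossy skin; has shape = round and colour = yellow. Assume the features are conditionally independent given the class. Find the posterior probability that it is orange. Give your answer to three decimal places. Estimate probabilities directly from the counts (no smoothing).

0.619

apple: (33/67) × (28/33) × (18/33) × (5/33) × (14/33) ≈ 0.0146525
orange: (22/67) × (21/22) × (16/22) × (4/22) × (13/22) ≈ 0.0244906
lemon: (12/67) × (1/12) × (7/12) × (1/12) × (7/12) ≈ 0.000423231
P(orange | x) = 0.0244906 / 0.039566331 ≈ 0.619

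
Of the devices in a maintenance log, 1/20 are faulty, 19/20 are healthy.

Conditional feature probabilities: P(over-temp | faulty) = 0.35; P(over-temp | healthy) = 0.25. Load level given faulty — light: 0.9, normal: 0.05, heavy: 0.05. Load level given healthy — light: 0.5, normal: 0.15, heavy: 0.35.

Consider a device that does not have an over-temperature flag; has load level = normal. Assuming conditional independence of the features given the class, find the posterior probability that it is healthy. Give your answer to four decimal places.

faulty: 0.05 × (1−0.35) × 0.05 = 0.001625
healthy: 0.95 × (1−0.25) × 0.15 = 0.106875
P(healthy | x) = 0.106875 / 0.1085 ≈ 0.9850

0.9850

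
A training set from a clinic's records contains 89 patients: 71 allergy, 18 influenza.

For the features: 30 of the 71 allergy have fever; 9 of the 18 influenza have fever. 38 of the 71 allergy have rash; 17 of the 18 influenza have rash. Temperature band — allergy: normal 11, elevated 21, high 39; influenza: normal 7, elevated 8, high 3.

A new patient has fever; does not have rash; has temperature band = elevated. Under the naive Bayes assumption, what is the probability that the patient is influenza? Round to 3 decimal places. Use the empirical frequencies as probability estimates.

0.051

allergy: (71/89) × (30/71) × (33/71) × (21/71) ≈ 0.0463391
influenza: (18/89) × (9/18) × (1/18) × (8/18) ≈ 0.00249688
P(influenza | x) = 0.00249688 / 0.04883598 ≈ 0.051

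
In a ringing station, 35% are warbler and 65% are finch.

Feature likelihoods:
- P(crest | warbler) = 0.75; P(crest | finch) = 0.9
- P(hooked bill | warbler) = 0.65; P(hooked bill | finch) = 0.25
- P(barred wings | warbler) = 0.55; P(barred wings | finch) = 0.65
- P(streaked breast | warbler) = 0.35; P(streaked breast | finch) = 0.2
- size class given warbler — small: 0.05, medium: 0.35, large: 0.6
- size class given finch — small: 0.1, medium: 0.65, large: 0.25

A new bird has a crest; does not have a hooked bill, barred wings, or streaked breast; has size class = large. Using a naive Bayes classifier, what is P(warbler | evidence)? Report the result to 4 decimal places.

0.3443

warbler: 0.35 × 0.75 × (1−0.65) × (1−0.55) × (1−0.35) × 0.6 = 0.0161240625
finch: 0.65 × 0.9 × (1−0.25) × (1−0.65) × (1−0.2) × 0.25 = 0.0307125
P(warbler | x) = 0.0161240625 / 0.0468365625 ≈ 0.3443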